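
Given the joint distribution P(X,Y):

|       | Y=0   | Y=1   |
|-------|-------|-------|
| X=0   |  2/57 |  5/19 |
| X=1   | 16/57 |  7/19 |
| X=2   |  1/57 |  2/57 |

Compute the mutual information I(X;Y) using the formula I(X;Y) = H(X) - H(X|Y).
0.0736 bits

I(X;Y) = H(X) - H(X|Y)

Marginal of X (row sums):
  P(X=0) = 2/57 + 5/19 = 17/57
  P(X=1) = 16/57 + 7/19 = 37/57
  P(X=2) = 1/57 + 2/57 = 1/19
H(X) = -[(17/57)·log₂(17/57) + (37/57)·log₂(37/57) + (1/19)·log₂(1/19)]
  = 0.520566 + 0.404687 + 0.223575 = 1.14883 bits

Marginal of Y (column sums):
  P(Y=0) = 2/57 + 16/57 + 1/57 = 1/3
  P(Y=1) = 5/19 + 7/19 + 2/57 = 2/3
H(X|Y) = Σ_y P(y)·H(X|Y=y):
  Y=0: P(Y=0) = 1/3, P(X|Y=0) = (2/19, 16/19, 1/19) → H(X|Y=0) = 0.774243
  Y=1: P(Y=1) = 2/3, P(X|Y=1) = (15/38, 21/38, 1/19) → H(X|Y=1) = 1.225769
H(X|Y) = (1/3)·0.774243 + (2/3)·1.225769 = 1.07526 bits

I(X;Y) = H(X) - H(X|Y) = 1.14883 - 1.07526 = 0.0736 bits

Cross-check via I(X;Y) = H(X) + H(Y) - H(X,Y): computing H(Y) from the column sums and H(X,Y) from the 6 cells in the same way gives H(Y) = 0.91830 bits and H(X,Y) = 1.99356 bits, so
I(X;Y) = 1.14883 + 0.91830 - 1.99356 = 0.0736 bits ✓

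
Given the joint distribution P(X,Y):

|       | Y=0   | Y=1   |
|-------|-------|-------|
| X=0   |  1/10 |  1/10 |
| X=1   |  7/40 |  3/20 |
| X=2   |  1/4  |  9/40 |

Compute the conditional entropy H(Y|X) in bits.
0.9977 bits

H(Y|X) = H(X,Y) - H(X)

H(X,Y) = -Σ_{x,y} P(x,y) log₂ P(x,y). Per-cell terms -P(x,y)·log₂P(x,y):
  X=0: 0.33219, 0.33219
  X=1: 0.44005, 0.41054
  X=2: 0.50000, 0.48420
Sum of the 6 terms: H(X,Y) = 2.4992 bits

Marginal of X (row sums):
  P(X=0) = 1/10 + 1/10 = 1/5
  P(X=1) = 7/40 + 3/20 = 13/40
  P(X=2) = 1/4 + 9/40 = 19/40
H(X) = -[(1/5)·log₂(1/5) + (13/40)·log₂(13/40) + (19/40)·log₂(19/40)]
  = 0.46439 + 0.52698 + 0.51015 = 1.5015 bits

H(Y|X) = H(X,Y) - H(X) = 2.4992 - 1.5015 = 0.9977 bits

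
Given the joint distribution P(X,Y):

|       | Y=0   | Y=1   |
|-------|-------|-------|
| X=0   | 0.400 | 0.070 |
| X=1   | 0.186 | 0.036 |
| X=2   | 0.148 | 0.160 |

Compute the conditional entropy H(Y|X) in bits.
0.7350 bits

H(Y|X) = H(X,Y) - H(X)

H(X,Y) = -Σ_{x,y} P(x,y) log₂ P(x,y). Per-cell terms -P(x,y)·log₂P(x,y):
  X=0: 0.52877, 0.26856
  X=1: 0.45135, 0.17265
  X=2: 0.40794, 0.42302
Sum of the 6 terms: H(X,Y) = 2.2523 bits

Marginal of X (row sums):
  P(X=0) = 0.400 + 0.070 = 0.470
  P(X=1) = 0.186 + 0.036 = 0.222
  P(X=2) = 0.148 + 0.160 = 0.308
H(X) = -[0.470·log₂(0.470) + 0.222·log₂(0.222) + 0.308·log₂(0.308)]
  = 0.51196 + 0.48204 + 0.52329 = 1.5173 bits

H(Y|X) = H(X,Y) - H(X) = 2.2523 - 1.5173 = 0.7350 bits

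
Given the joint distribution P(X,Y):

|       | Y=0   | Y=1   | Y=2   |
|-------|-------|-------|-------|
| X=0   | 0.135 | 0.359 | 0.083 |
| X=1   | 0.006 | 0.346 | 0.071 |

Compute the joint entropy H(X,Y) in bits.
2.0636 bits

H(X,Y) = -Σ_{x,y} P(x,y) log₂ P(x,y). Per-cell terms -P(x,y)·log₂P(x,y):
  X=0: 0.3900, 0.5306, 0.2980
  X=1: 0.0443, 0.5298, 0.2709
Sum of the 6 terms: H(X,Y) = 2.0636 bits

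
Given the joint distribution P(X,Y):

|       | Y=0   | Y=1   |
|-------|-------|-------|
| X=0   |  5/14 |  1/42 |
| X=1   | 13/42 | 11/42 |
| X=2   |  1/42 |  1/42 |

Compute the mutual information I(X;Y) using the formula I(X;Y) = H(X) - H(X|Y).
0.1479 bits

I(X;Y) = H(X) - H(X|Y)

Marginal of X (row sums):
  P(X=0) = 5/14 + 1/42 = 8/21
  P(X=1) = 13/42 + 11/42 = 4/7
  P(X=2) = 1/42 + 1/42 = 1/21
H(X) = -[(8/21)·log₂(8/21) + (4/7)·log₂(4/7) + (1/21)·log₂(1/21)]
  = 0.5304 + 0.4613 + 0.2092 = 1.2009 bits

Marginal of Y (column sums):
  P(Y=0) = 5/14 + 13/42 + 1/42 = 29/42
  P(Y=1) = 1/42 + 11/42 + 1/42 = 13/42
H(X|Y) = Σ_y P(y)·H(X|Y=y):
  Y=0: P(Y=0) = 29/42, P(X|Y=0) = (15/29, 13/29, 1/29) → H(X|Y=0) = 1.1784
  Y=1: P(Y=1) = 13/42, P(X|Y=1) = (1/13, 11/13, 1/13) → H(X|Y=1) = 0.7732
H(X|Y) = (29/42)·1.1784 + (13/42)·0.7732 = 1.0530 bits

I(X;Y) = H(X) - H(X|Y) = 1.2009 - 1.0530 = 0.1479 bits

Cross-check via I(X;Y) = H(X) + H(Y) - H(X,Y): computing H(Y) from the column sums and H(X,Y) from the 6 cells in the same way gives H(Y) = 0.8926 bits and H(X,Y) = 1.9456 bits, so
I(X;Y) = 1.2009 + 0.8926 - 1.9456 = 0.1479 bits ✓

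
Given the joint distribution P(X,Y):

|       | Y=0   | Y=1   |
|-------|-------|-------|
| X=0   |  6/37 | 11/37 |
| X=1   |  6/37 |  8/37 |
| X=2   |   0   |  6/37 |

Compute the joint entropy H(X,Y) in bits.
2.2748 bits

H(X,Y) = -Σ_{x,y} P(x,y) log₂ P(x,y). Per-cell terms -P(x,y)·log₂P(x,y):
  X=0: 0.4256, 0.5203
  X=1: 0.4256, 0.4777
  X=2: 0.0000, 0.4256
  (cells with P = 0 contribute 0)
Sum of the 6 terms: H(X,Y) = 2.2748 bits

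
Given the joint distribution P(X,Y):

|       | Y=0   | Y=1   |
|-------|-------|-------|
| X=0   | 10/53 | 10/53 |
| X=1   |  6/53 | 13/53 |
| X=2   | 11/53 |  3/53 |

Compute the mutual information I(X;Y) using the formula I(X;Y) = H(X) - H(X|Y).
0.1018 bits

I(X;Y) = H(X) - H(X|Y)

Marginal of X (row sums):
  P(X=0) = 10/53 + 10/53 = 20/53
  P(X=1) = 6/53 + 13/53 = 19/53
  P(X=2) = 11/53 + 3/53 = 14/53
H(X) = -[(20/53)·log₂(20/53) + (19/53)·log₂(19/53) + (14/53)·log₂(14/53)]
  = 0.530563 + 0.530564 + 0.507319 = 1.56845 bits

Marginal of Y (column sums):
  P(Y=0) = 10/53 + 6/53 + 11/53 = 27/53
  P(Y=1) = 10/53 + 13/53 + 3/53 = 26/53
H(X|Y) = Σ_y P(y)·H(X|Y=y):
  Y=0: P(Y=0) = 27/53, P(X|Y=0) = (10/27, 2/9, 11/27) → H(X|Y=0) = 1.540710
  Y=1: P(Y=1) = 26/53, P(X|Y=1) = (5/13, 1/2, 3/26) → H(X|Y=1) = 1.389675
H(X|Y) = (27/53)·1.540710 + (26/53)·1.389675 = 1.46662 bits

I(X;Y) = H(X) - H(X|Y) = 1.56845 - 1.46662 = 0.1018 bits

Cross-check via I(X;Y) = H(X) + H(Y) - H(X,Y): computing H(Y) from the column sums and H(X,Y) from the 6 cells in the same way gives H(Y) = 0.99974 bits and H(X,Y) = 2.46636 bits, so
I(X;Y) = 1.56845 + 0.99974 - 2.46636 = 0.1018 bits ✓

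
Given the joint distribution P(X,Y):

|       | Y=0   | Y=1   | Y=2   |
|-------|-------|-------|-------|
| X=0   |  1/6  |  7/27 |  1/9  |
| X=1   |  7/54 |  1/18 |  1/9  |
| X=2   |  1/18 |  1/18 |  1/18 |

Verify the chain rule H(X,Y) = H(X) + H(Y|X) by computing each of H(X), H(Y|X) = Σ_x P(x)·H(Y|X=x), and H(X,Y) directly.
H(X) = 1.4325 bits, H(Y|X) = 1.5164 bits, H(X,Y) = 2.9489 bits

Marginal of X (row sums):
  P(X=0) = 1/6 + 7/27 + 1/9 = 29/54
  P(X=1) = 7/54 + 1/18 + 1/9 = 8/27
  P(X=2) = 1/18 + 1/18 + 1/18 = 1/6
H(X) = -[(29/54)·log₂(29/54) + (8/27)·log₂(8/27) + (1/6)·log₂(1/6)]
  = 0.48167 + 0.51997 + 0.43083 = 1.4325 bits

H(Y|X) = Σ_x P(x)·H(Y|X=x):
  X=0: P(X=0) = 29/54, P(Y|X=0) = (9/29, 14/29, 6/29) → H(Y|X=0) = 1.50136
  X=1: P(X=1) = 8/27, P(Y|X=1) = (7/16, 3/16, 3/8) → H(Y|X=1) = 1.50524
  X=2: P(X=2) = 1/6, P(Y|X=2) = (1/3, 1/3, 1/3) → H(Y|X=2) = 1.58496
H(Y|X) = (29/54)·1.50136 + (8/27)·1.50524 + (1/6)·1.58496 = 1.5164 bits

H(X,Y) = -Σ_{x,y} P(x,y) log₂ P(x,y). Per-cell terms -P(x,y)·log₂P(x,y):
  X=0: 0.43083, 0.50492, 0.35221
  X=1: 0.38209, 0.23166, 0.35221
  X=2: 0.23166, 0.23166, 0.23166
Sum of the 9 terms: H(X,Y) = 2.9489 bits

Chain rule check:
  H(X) + H(Y|X) = 1.4325 + 1.5164 = 2.9489 bits
  H(X,Y) = 2.9489 bits
✓ Chain rule verified.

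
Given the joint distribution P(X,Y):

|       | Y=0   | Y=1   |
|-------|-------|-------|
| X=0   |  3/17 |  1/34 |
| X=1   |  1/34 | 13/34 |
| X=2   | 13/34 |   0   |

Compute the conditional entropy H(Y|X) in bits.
0.2747 bits

H(Y|X) = H(X,Y) - H(X)

H(X,Y) = -Σ_{x,y} P(x,y) log₂ P(x,y). Per-cell terms -P(x,y)·log₂P(x,y):
  X=0: 0.441618, 0.149631
  X=1: 0.149631, 0.530332
  X=2: 0.530332, 0.000000
  (cells with P = 0 contribute 0)
Sum of the 6 terms: H(X,Y) = 1.80154 bits

Marginal of X (row sums):
  P(X=0) = 3/17 + 1/34 = 7/34
  P(X=1) = 1/34 + 13/34 = 7/17
  P(X=2) = 13/34 + 0 = 13/34
H(X) = -[(7/34)·log₂(7/34) + (7/17)·log₂(7/17) + (13/34)·log₂(13/34)]
  = 0.469434 + 0.527103 + 0.530332 = 1.52687 bits

H(Y|X) = H(X,Y) - H(X) = 1.80154 - 1.52687 = 0.2747 bits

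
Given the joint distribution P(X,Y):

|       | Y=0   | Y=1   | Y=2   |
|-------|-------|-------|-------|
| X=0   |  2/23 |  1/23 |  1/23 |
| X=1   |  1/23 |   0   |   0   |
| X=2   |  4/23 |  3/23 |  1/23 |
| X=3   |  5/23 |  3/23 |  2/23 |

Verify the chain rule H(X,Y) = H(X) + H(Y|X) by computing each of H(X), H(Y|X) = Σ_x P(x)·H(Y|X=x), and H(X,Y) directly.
H(X) = 1.6879 bits, H(Y|X) = 1.3956 bits, H(X,Y) = 3.0836 bits

Marginal of X (row sums):
  P(X=0) = 2/23 + 1/23 + 1/23 = 4/23
  P(X=1) = 1/23 + 0 + 0 = 1/23
  P(X=2) = 4/23 + 3/23 + 1/23 = 8/23
  P(X=3) = 5/23 + 3/23 + 2/23 = 10/23
H(X) = -[(4/23)·log₂(4/23) + (1/23)·log₂(1/23) + (8/23)·log₂(8/23) + (10/23)·log₂(10/23)]
  = 0.43888 + 0.19668 + 0.52993 + 0.52245 = 1.6879 bits

H(Y|X) = Σ_x P(x)·H(Y|X=x):
  X=0: P(X=0) = 4/23, P(Y|X=0) = (1/2, 1/4, 1/4) → H(Y|X=0) = 1.50000
  X=1: P(X=1) = 1/23, P(Y|X=1) = (1, 0, 0) → H(Y|X=1) = 0.00000
  X=2: P(X=2) = 8/23, P(Y|X=2) = (1/2, 3/8, 1/8) → H(Y|X=2) = 1.40564
  X=3: P(X=3) = 10/23, P(Y|X=3) = (1/2, 3/10, 1/5) → H(Y|X=3) = 1.48548
H(Y|X) = (4/23)·1.50000 + (1/23)·0.00000 + (8/23)·1.40564 + (10/23)·1.48548 = 1.3956 bits

H(X,Y) = -Σ_{x,y} P(x,y) log₂ P(x,y). Per-cell terms -P(x,y)·log₂P(x,y):
  X=0: 0.30640, 0.19668, 0.19668
  X=1: 0.19668, 0.00000, 0.00000
  X=2: 0.43888, 0.38330, 0.19668
  X=3: 0.47862, 0.38330, 0.30640
  (cells with P = 0 contribute 0)
Sum of the 12 terms: H(X,Y) = 3.0836 bits

Chain rule check:
  H(X) + H(Y|X) = 1.6879 + 1.3956 = 3.0835 bits
  H(X,Y) = 3.0836 bits
✓ Chain rule verified (Δ = 0.0001 is 4-dp rounding noise: each of the three values was rounded independently).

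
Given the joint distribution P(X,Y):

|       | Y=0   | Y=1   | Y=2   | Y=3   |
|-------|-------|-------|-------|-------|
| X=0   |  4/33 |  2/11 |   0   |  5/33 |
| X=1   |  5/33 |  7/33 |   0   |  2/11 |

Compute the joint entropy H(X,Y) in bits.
2.5629 bits

H(X,Y) = -Σ_{x,y} P(x,y) log₂ P(x,y). Per-cell terms -P(x,y)·log₂P(x,y):
  X=0: 0.3690, 0.4472, 0.0000, 0.4125
  X=1: 0.4125, 0.4745, 0.0000, 0.4472
  (cells with P = 0 contribute 0)
Sum of the 8 terms: H(X,Y) = 2.5629 bits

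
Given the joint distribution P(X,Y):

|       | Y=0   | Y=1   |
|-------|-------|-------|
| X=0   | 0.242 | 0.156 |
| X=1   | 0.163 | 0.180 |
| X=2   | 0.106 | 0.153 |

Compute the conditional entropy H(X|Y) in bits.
1.5433 bits

H(X|Y) = H(X,Y) - H(Y)

H(X,Y) = -Σ_{x,y} P(x,y) log₂ P(x,y). Per-cell terms -P(x,y)·log₂P(x,y):
  X=0: 0.4954, 0.4181
  X=1: 0.4266, 0.4453
  X=2: 0.3432, 0.4144
Sum of the 6 terms: H(X,Y) = 2.5430 bits

Marginal of Y (column sums):
  P(Y=0) = 0.242 + 0.163 + 0.106 = 0.511
  P(Y=1) = 0.156 + 0.180 + 0.153 = 0.489
H(Y) = -[0.511·log₂(0.511) + 0.489·log₂(0.489)]
  = 0.4950 + 0.5047 = 0.9997 bits

H(X|Y) = H(X,Y) - H(Y) = 2.5430 - 0.9997 = 1.5433 bits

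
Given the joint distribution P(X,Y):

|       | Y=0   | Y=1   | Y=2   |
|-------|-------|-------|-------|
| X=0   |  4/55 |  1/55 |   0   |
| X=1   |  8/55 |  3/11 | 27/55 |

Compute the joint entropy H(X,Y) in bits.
1.7998 bits

H(X,Y) = -Σ_{x,y} P(x,y) log₂ P(x,y). Per-cell terms -P(x,y)·log₂P(x,y):
  X=0: 0.2750, 0.1051, 0.0000
  X=1: 0.4046, 0.5112, 0.5039
  (cells with P = 0 contribute 0)
Sum of the 6 terms: H(X,Y) = 1.7998 bits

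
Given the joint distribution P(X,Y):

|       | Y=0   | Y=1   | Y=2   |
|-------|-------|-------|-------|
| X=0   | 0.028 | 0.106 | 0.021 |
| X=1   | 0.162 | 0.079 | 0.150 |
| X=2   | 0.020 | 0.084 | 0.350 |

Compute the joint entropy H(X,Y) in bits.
2.6731 bits

H(X,Y) = -Σ_{x,y} P(x,y) log₂ P(x,y). Per-cell terms -P(x,y)·log₂P(x,y):
  X=0: 0.14444, 0.34321, 0.11704
  X=1: 0.42540, 0.28930, 0.41054
  X=2: 0.11288, 0.30017, 0.53010
Sum of the 9 terms: H(X,Y) = 2.6731 bits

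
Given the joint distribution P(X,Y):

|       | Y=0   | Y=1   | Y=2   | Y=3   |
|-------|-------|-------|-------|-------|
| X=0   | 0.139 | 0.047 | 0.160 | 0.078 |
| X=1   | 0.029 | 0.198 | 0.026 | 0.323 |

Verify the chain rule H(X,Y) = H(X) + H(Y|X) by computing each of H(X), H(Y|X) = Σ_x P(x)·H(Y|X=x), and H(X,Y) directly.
H(X) = 0.9833 bits, H(Y|X) = 1.6041 bits, H(X,Y) = 2.5874 bits

Marginal of X (row sums):
  P(X=0) = 0.139 + 0.047 + 0.160 + 0.078 = 0.424
  P(X=1) = 0.029 + 0.198 + 0.026 + 0.323 = 0.576
H(X) = -[0.424·log₂(0.424) + 0.576·log₂(0.576)]
  = 0.52485 + 0.45841 = 0.9833 bits

H(Y|X) = Σ_x P(x)·H(Y|X=x):
  X=0: P(X=0) = 0.424, P(Y|X=0) = (139/424, 47/424, 20/53, 39/212) → H(Y|X=0) = 1.85913
  X=1: P(X=1) = 0.576, P(Y|X=1) = (29/576, 11/32, 13/288, 323/576) → H(Y|X=1) = 1.41639
H(Y|X) = 0.424·1.85913 + 0.576·1.41639 = 1.6041 bits

H(X,Y) = -Σ_{x,y} P(x,y) log₂ P(x,y). Per-cell terms -P(x,y)·log₂P(x,y):
  X=0: 0.39571, 0.20733, 0.42302, 0.28707
  X=1: 0.14813, 0.46261, 0.13690, 0.52662
Sum of the 8 terms: H(X,Y) = 2.5874 bits

Chain rule check:
  H(X) + H(Y|X) = 0.9833 + 1.6041 = 2.5874 bits
  H(X,Y) = 2.5874 bits
✓ Chain rule verified.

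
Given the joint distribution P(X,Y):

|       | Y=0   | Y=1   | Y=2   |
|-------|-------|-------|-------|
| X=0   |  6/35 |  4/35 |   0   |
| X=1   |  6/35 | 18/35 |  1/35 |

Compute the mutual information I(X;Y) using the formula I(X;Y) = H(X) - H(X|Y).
0.0903 bits

I(X;Y) = H(X) - H(X|Y)

Marginal of X (row sums):
  P(X=0) = 6/35 + 4/35 + 0 = 2/7
  P(X=1) = 6/35 + 18/35 + 1/35 = 5/7
H(X) = -[(2/7)·log₂(2/7) + (5/7)·log₂(5/7)]
  = 0.5164 + 0.3467 = 0.8631 bits

Marginal of Y (column sums):
  P(Y=0) = 6/35 + 6/35 = 12/35
  P(Y=1) = 4/35 + 18/35 = 22/35
  P(Y=2) = 0 + 1/35 = 1/35
H(X|Y) = Σ_y P(y)·H(X|Y=y):
  Y=0: P(Y=0) = 12/35, P(X|Y=0) = (1/2, 1/2) → H(X|Y=0) = 1.0000
  Y=1: P(Y=1) = 22/35, P(X|Y=1) = (2/11, 9/11) → H(X|Y=1) = 0.6840
  Y=2: P(Y=2) = 1/35, P(X|Y=2) = (0, 1) → H(X|Y=2) = 0.0000
H(X|Y) = (12/35)·1.0000 + (22/35)·0.6840 + (1/35)·0.0000 = 0.7728 bits

I(X;Y) = H(X) - H(X|Y) = 0.8631 - 0.7728 = 0.0903 bits

Cross-check via I(X;Y) = H(X) + H(Y) - H(X,Y): computing H(Y) from the column sums and H(X,Y) from the 6 cells in the same way gives H(Y) = 1.0971 bits and H(X,Y) = 1.8699 bits, so
I(X;Y) = 0.8631 + 1.0971 - 1.8699 = 0.0903 bits ✓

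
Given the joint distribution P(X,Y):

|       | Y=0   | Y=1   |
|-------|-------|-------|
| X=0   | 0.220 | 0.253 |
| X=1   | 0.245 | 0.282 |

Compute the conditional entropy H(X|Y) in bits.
0.9979 bits

H(X|Y) = H(X,Y) - H(Y)

H(X,Y) = -Σ_{x,y} P(x,y) log₂ P(x,y). Per-cell terms -P(x,y)·log₂P(x,y):
  X=0: 0.48057, 0.50165
  X=1: 0.49714, 0.51500
Sum of the 4 terms: H(X,Y) = 1.9944 bits

Marginal of Y (column sums):
  P(Y=0) = 0.220 + 0.245 = 0.465
  P(Y=1) = 0.253 + 0.282 = 0.535
H(Y) = -[0.465·log₂(0.465) + 0.535·log₂(0.535)]
  = 0.51368 + 0.48278 = 0.9965 bits

H(X|Y) = H(X,Y) - H(Y) = 1.9944 - 0.9965 = 0.9979 bits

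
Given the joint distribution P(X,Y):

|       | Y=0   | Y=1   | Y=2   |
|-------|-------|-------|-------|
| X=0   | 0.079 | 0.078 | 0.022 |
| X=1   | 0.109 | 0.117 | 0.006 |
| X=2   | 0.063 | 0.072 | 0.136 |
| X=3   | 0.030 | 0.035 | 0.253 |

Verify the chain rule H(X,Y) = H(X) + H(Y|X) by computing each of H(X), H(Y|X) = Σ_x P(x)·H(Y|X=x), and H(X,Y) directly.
H(X) = 1.9694 bits, H(Y|X) = 1.2218 bits, H(X,Y) = 3.1912 bits

Marginal of X (row sums):
  P(X=0) = 0.079 + 0.078 + 0.022 = 0.179
  P(X=1) = 0.109 + 0.117 + 0.006 = 0.232
  P(X=2) = 0.063 + 0.072 + 0.136 = 0.271
  P(X=3) = 0.030 + 0.035 + 0.253 = 0.318
H(X) = -[0.179·log₂(0.179) + 0.232·log₂(0.232) + 0.271·log₂(0.271) + 0.318·log₂(0.318)]
  = 0.44427 + 0.48901 + 0.51047 + 0.52562 = 1.9694 bits

H(Y|X) = Σ_x P(x)·H(Y|X=x):
  X=0: P(X=0) = 0.179, P(Y|X=0) = (79/179, 78/179, 22/179) → H(Y|X=0) = 1.41472
  X=1: P(X=1) = 0.232, P(Y|X=1) = (109/232, 117/232, 3/116) → H(Y|X=1) = 1.14645
  X=2: P(X=2) = 0.271, P(Y|X=2) = (63/271, 72/271, 136/271) → H(Y|X=2) = 1.49655
  X=3: P(X=3) = 0.318, P(Y|X=3) = (5/53, 35/318, 253/318) → H(Y|X=3) = 0.93418
H(Y|X) = 0.179·1.41472 + 0.232·1.14645 + 0.271·1.49655 + 0.318·0.93418 = 1.2218 bits

H(X,Y) = -Σ_{x,y} P(x,y) log₂ P(x,y). Per-cell terms -P(x,y)·log₂P(x,y):
  X=0: 0.28930, 0.28707, 0.12114
  X=1: 0.34854, 0.36216, 0.04428
  X=2: 0.25128, 0.27330, 0.39145
  X=3: 0.15177, 0.16928, 0.50165
Sum of the 12 terms: H(X,Y) = 3.1912 bits

Chain rule check:
  H(X) + H(Y|X) = 1.9694 + 1.2218 = 3.1912 bits
  H(X,Y) = 3.1912 bits
✓ Chain rule verified.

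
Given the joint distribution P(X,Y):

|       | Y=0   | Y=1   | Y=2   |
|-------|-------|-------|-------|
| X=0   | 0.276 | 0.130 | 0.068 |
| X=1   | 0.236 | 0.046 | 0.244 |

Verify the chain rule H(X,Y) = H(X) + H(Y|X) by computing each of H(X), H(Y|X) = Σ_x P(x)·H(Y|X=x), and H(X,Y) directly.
H(X) = 0.9980 bits, H(Y|X) = 1.3534 bits, H(X,Y) = 2.3515 bits

Marginal of X (row sums):
  P(X=0) = 0.276 + 0.130 + 0.068 = 0.474
  P(X=1) = 0.236 + 0.046 + 0.244 = 0.526
H(X) = -[0.474·log₂(0.474) + 0.526·log₂(0.526)]
  = 0.510517 + 0.487531 = 0.9980 bits

H(Y|X) = Σ_x P(x)·H(Y|X=x):
  X=0: P(X=0) = 0.474, P(Y|X=0) = (46/79, 65/237, 34/237) → H(Y|X=0) = 1.368051
  X=1: P(X=1) = 0.526, P(Y|X=1) = (118/263, 23/263, 122/263) → H(Y|X=1) = 1.340274
H(Y|X) = 0.474·1.368051 + 0.526·1.340274 = 1.3534 bits

H(X,Y) = -Σ_{x,y} P(x,y) log₂ P(x,y). Per-cell terms -P(x,y)·log₂P(x,y):
  X=0: 0.512604, 0.382644, 0.263726
  X=1: 0.491621, 0.204342, 0.496551
Sum of the 6 terms: H(X,Y) = 2.3515 bits

Chain rule check:
  H(X) + H(Y|X) = 0.9980 + 1.3534 = 2.3514 bits
  H(X,Y) = 2.3515 bits
✓ Chain rule verified (Δ = 0.0001 is 4-dp rounding noise: each of the three values was rounded independently).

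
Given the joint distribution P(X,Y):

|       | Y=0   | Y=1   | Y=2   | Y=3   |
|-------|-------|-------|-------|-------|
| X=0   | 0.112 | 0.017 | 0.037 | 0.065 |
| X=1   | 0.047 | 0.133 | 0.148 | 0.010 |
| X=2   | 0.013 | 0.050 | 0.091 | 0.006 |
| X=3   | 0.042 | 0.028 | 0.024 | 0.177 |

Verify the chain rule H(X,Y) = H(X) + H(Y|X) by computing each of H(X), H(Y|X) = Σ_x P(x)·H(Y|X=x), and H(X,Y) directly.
H(X) = 1.9508 bits, H(Y|X) = 1.5684 bits, H(X,Y) = 3.5191 bits

Marginal of X (row sums):
  P(X=0) = 0.112 + 0.017 + 0.037 + 0.065 = 0.231
  P(X=1) = 0.047 + 0.133 + 0.148 + 0.010 = 0.338
  P(X=2) = 0.013 + 0.050 + 0.091 + 0.006 = 0.160
  P(X=3) = 0.042 + 0.028 + 0.024 + 0.177 = 0.271
H(X) = -[0.231·log₂(0.231) + 0.338·log₂(0.338) + 0.160·log₂(0.160) + 0.271·log₂(0.271)]
  = 0.48834 + 0.52894 + 0.42302 + 0.51047 = 1.9508 bits

H(Y|X) = Σ_x P(x)·H(Y|X=x):
  X=0: P(X=0) = 0.231, P(Y|X=0) = (16/33, 17/231, 37/231, 65/231) → H(Y|X=0) = 1.72138
  X=1: P(X=1) = 0.338, P(Y|X=1) = (47/338, 133/338, 74/169, 5/169) → H(Y|X=1) = 1.59722
  X=2: P(X=2) = 0.160, P(Y|X=2) = (13/160, 5/16, 91/160, 3/80) → H(Y|X=2) = 1.45932
  X=3: P(X=3) = 0.271, P(Y|X=3) = (42/271, 28/271, 24/271, 177/271) → H(Y|X=3) = 1.46632
H(Y|X) = 0.231·1.72138 + 0.338·1.59722 + 0.160·1.45932 + 0.271·1.46632 = 1.5684 bits

H(X,Y) = -Σ_{x,y} P(x,y) log₂ P(x,y). Per-cell terms -P(x,y)·log₂P(x,y):
  X=0: 0.35374, 0.09993, 0.17598, 0.25632
  X=1: 0.20733, 0.38710, 0.40794, 0.06644
  X=2: 0.08145, 0.21610, 0.31468, 0.04428
  X=3: 0.19209, 0.14444, 0.12914, 0.44218
Sum of the 16 terms: H(X,Y) = 3.5191 bits

Chain rule check:
  H(X) + H(Y|X) = 1.9508 + 1.5684 = 3.5192 bits
  H(X,Y) = 3.5191 bits
✓ Chain rule verified (Δ = 0.0001 is 4-dp rounding noise: each of the three values was rounded independently).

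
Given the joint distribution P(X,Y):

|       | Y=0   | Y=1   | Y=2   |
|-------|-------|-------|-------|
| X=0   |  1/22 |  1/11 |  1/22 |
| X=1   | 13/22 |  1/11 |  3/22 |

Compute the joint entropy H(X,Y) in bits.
1.8749 bits

H(X,Y) = -Σ_{x,y} P(x,y) log₂ P(x,y). Per-cell terms -P(x,y)·log₂P(x,y):
  X=0: 0.2027, 0.3145, 0.2027
  X=1: 0.4485, 0.3145, 0.3920
Sum of the 6 terms: H(X,Y) = 1.8749 bits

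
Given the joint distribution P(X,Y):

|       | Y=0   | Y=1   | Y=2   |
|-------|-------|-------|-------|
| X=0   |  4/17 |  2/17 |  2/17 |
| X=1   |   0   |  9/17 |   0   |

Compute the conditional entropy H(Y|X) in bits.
0.7059 bits

H(Y|X) = H(X,Y) - H(X)

H(X,Y) = -Σ_{x,y} P(x,y) log₂ P(x,y). Per-cell terms -P(x,y)·log₂P(x,y):
  X=0: 0.4912, 0.3632, 0.3632
  X=1: 0.0000, 0.4858, 0.0000
  (cells with P = 0 contribute 0)
Sum of the 6 terms: H(X,Y) = 1.7034 bits

Marginal of X (row sums):
  P(X=0) = 4/17 + 2/17 + 2/17 = 8/17
  P(X=1) = 0 + 9/17 + 0 = 9/17
H(X) = -[(8/17)·log₂(8/17) + (9/17)·log₂(9/17)]
  = 0.5117 + 0.4858 = 0.9975 bits

H(Y|X) = H(X,Y) - H(X) = 1.7034 - 0.9975 = 0.7059 bits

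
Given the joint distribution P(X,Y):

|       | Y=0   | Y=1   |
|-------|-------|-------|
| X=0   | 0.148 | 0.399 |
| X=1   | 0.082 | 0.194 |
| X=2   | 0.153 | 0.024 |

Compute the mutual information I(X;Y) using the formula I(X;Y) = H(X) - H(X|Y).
0.1558 bits

I(X;Y) = H(X) - H(X|Y)

Marginal of X (row sums):
  P(X=0) = 0.148 + 0.399 = 0.547
  P(X=1) = 0.082 + 0.194 = 0.276
  P(X=2) = 0.153 + 0.024 = 0.177
H(X) = -[0.547·log₂(0.547) + 0.276·log₂(0.276) + 0.177·log₂(0.177)]
  = 0.4761 + 0.5126 + 0.4422 = 1.4309 bits

Marginal of Y (column sums):
  P(Y=0) = 0.148 + 0.082 + 0.153 = 0.383
  P(Y=1) = 0.399 + 0.194 + 0.024 = 0.617
H(X|Y) = Σ_y P(y)·H(X|Y=y):
  Y=0: P(Y=0) = 0.383, P(X|Y=0) = (148/383, 82/383, 153/383) → H(X|Y=0) = 1.5350
  Y=1: P(Y=1) = 0.617, P(X|Y=1) = (399/617, 194/617, 24/617) → H(X|Y=1) = 1.1137
H(X|Y) = 0.383·1.5350 + 0.617·1.1137 = 1.2751 bits

I(X;Y) = H(X) - H(X|Y) = 1.4309 - 1.2751 = 0.1558 bits

Cross-check via I(X;Y) = H(X) + H(Y) - H(X,Y): computing H(Y) from the column sums and H(X,Y) from the 6 cells in the same way gives H(Y) = 0.9601 bits and H(X,Y) = 2.2352 bits, so
I(X;Y) = 1.4309 + 0.9601 - 2.2352 = 0.1558 bits ✓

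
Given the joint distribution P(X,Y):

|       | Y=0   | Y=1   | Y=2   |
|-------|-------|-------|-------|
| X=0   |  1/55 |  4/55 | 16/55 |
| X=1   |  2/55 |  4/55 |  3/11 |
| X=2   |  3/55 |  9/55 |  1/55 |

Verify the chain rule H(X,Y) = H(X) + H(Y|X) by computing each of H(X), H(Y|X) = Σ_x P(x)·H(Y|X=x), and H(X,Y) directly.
H(X) = 1.5526 bits, H(Y|X) = 1.0672 bits, H(X,Y) = 2.6198 bits

Marginal of X (row sums):
  P(X=0) = 1/55 + 4/55 + 16/55 = 21/55
  P(X=1) = 2/55 + 4/55 + 3/11 = 21/55
  P(X=2) = 3/55 + 9/55 + 1/55 = 13/55
H(X) = -[(21/55)·log₂(21/55) + (21/55)·log₂(21/55) + (13/55)·log₂(13/55)]
  = 0.53036 + 0.53036 + 0.49185 = 1.5526 bits

H(Y|X) = Σ_x P(x)·H(Y|X=x):
  X=0: P(X=0) = 21/55, P(Y|X=0) = (1/21, 4/21, 16/21) → H(Y|X=0) = 0.96375
  X=1: P(X=1) = 21/55, P(Y|X=1) = (2/21, 4/21, 5/7) → H(Y|X=1) = 1.12549
  X=2: P(X=2) = 13/55, P(Y|X=2) = (3/13, 9/13, 1/13) → H(Y|X=2) = 1.14012
H(Y|X) = (21/55)·0.96375 + (21/55)·1.12549 + (13/55)·1.14012 = 1.0672 bits

H(X,Y) = -Σ_{x,y} P(x,y) log₂ P(x,y). Per-cell terms -P(x,y)·log₂P(x,y):
  X=0: 0.10512, 0.27501, 0.51821
  X=1: 0.17387, 0.27501, 0.51122
  X=2: 0.22889, 0.42733, 0.10512
Sum of the 9 terms: H(X,Y) = 2.6198 bits

Chain rule check:
  H(X) + H(Y|X) = 1.5526 + 1.0672 = 2.6198 bits
  H(X,Y) = 2.6198 bits
✓ Chain rule verified.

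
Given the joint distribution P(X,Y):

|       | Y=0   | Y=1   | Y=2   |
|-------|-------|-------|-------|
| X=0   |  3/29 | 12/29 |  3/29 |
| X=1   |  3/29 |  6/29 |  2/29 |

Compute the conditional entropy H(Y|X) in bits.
1.3213 bits

H(Y|X) = H(X,Y) - H(X)

H(X,Y) = -Σ_{x,y} P(x,y) log₂ P(x,y). Per-cell terms -P(x,y)·log₂P(x,y):
  X=0: 0.338588, 0.526766, 0.338588
  X=1: 0.338588, 0.470280, 0.266068
Sum of the 6 terms: H(X,Y) = 2.27888 bits

Marginal of X (row sums):
  P(X=0) = 3/29 + 12/29 + 3/29 = 18/29
  P(X=1) = 3/29 + 6/29 + 2/29 = 11/29
H(X) = -[(18/29)·log₂(18/29) + (11/29)·log₂(11/29)]
  = 0.427069 + 0.530484 = 0.95755 bits

H(Y|X) = H(X,Y) - H(X) = 2.27888 - 0.95755 = 1.3213 bits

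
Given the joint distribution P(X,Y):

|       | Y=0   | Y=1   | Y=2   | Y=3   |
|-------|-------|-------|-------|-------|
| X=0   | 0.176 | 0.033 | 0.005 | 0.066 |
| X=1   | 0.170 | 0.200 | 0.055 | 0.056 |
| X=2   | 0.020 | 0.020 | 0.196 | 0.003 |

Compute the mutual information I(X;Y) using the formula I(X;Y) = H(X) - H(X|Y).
0.4520 bits

I(X;Y) = H(X) - H(X|Y)

Marginal of X (row sums):
  P(X=0) = 0.176 + 0.033 + 0.005 + 0.066 = 0.280
  P(X=1) = 0.170 + 0.200 + 0.055 + 0.056 = 0.481
  P(X=2) = 0.020 + 0.020 + 0.196 + 0.003 = 0.239
H(X) = -[0.280·log₂(0.280) + 0.481·log₂(0.481) + 0.239·log₂(0.239)]
  = 0.51422 + 0.50788 + 0.49352 = 1.51562 bits

Marginal of Y (column sums):
  P(Y=0) = 0.176 + 0.170 + 0.020 = 0.366
  P(Y=1) = 0.033 + 0.200 + 0.020 = 0.253
  P(Y=2) = 0.005 + 0.055 + 0.196 = 0.256
  P(Y=3) = 0.066 + 0.056 + 0.003 = 0.125
H(X|Y) = Σ_y P(y)·H(X|Y=y):
  Y=0: P(Y=0) = 0.366, P(X|Y=0) = (88/183, 85/183, 10/183) → H(X|Y=0) = 1.25096
  Y=1: P(Y=1) = 0.253, P(X|Y=1) = (3/23, 200/253, 20/253) → H(X|Y=1) = 0.94080
  Y=2: P(Y=2) = 0.256, P(X|Y=2) = (5/256, 55/256, 49/64) → H(X|Y=2) = 0.88255
  Y=3: P(Y=3) = 0.125, P(X|Y=3) = (66/125, 56/125, 3/125) → H(X|Y=3) = 1.13461
H(X|Y) = 0.366·1.25096 + 0.253·0.94080 + 0.256·0.88255 + 0.125·1.13461 = 1.06363 bits

I(X;Y) = H(X) - H(X|Y) = 1.51562 - 1.06363 = 0.4520 bits

Cross-check via I(X;Y) = H(X) + H(Y) - H(X,Y): computing H(Y) from the column sums and H(X,Y) from the 12 cells in the same way gives H(Y) = 1.91062 bits and H(X,Y) = 2.97425 bits, so
I(X;Y) = 1.51562 + 1.91062 - 2.97425 = 0.4520 bits ✓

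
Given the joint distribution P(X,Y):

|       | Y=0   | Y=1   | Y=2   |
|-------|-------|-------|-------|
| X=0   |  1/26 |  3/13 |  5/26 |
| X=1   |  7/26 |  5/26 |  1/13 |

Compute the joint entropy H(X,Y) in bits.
2.3781 bits

H(X,Y) = -Σ_{x,y} P(x,y) log₂ P(x,y). Per-cell terms -P(x,y)·log₂P(x,y):
  X=0: 0.1808, 0.4882, 0.4574
  X=1: 0.5097, 0.4574, 0.2846
Sum of the 6 terms: H(X,Y) = 2.3781 bits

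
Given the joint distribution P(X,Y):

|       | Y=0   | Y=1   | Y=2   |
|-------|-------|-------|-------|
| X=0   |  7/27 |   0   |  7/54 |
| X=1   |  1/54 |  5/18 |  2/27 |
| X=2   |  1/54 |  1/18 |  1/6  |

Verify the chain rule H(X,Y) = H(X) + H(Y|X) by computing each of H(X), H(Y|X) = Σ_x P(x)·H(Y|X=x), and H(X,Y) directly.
H(X) = 1.5552 bits, H(Y|X) = 0.9989 bits, H(X,Y) = 2.5541 bits

Marginal of X (row sums):
  P(X=0) = 7/27 + 0 + 7/54 = 7/18
  P(X=1) = 1/54 + 5/18 + 2/27 = 10/27
  P(X=2) = 1/54 + 1/18 + 1/6 = 13/54
H(X) = -[(7/18)·log₂(7/18) + (10/27)·log₂(10/27) + (13/54)·log₂(13/54)]
  = 0.5299 + 0.5307 + 0.4946 = 1.5552 bits

H(Y|X) = Σ_x P(x)·H(Y|X=x):
  X=0: P(X=0) = 7/18, P(Y|X=0) = (2/3, 0, 1/3) → H(Y|X=0) = 0.9183
  X=1: P(X=1) = 10/27, P(Y|X=1) = (1/20, 3/4, 1/5) → H(Y|X=1) = 0.9918
  X=2: P(X=2) = 13/54, P(Y|X=2) = (1/13, 3/13, 9/13) → H(Y|X=2) = 1.1401
H(Y|X) = (7/18)·0.9183 + (10/27)·0.9918 + (13/54)·1.1401 = 0.9989 bits

H(X,Y) = -Σ_{x,y} P(x,y) log₂ P(x,y). Per-cell terms -P(x,y)·log₂P(x,y):
  X=0: 0.5049, 0.0000, 0.3821
  X=1: 0.1066, 0.5133, 0.2781
  X=2: 0.1066, 0.2317, 0.4308
  (cells with P = 0 contribute 0)
Sum of the 9 terms: H(X,Y) = 2.5541 bits

Chain rule check:
  H(X) + H(Y|X) = 1.5552 + 0.9989 = 2.5541 bits
  H(X,Y) = 2.5541 bits
✓ Chain rule verified.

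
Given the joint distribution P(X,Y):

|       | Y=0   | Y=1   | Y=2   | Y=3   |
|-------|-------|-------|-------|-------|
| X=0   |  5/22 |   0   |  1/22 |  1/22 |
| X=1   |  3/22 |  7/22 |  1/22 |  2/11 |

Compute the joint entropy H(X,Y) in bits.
2.4587 bits

H(X,Y) = -Σ_{x,y} P(x,y) log₂ P(x,y). Per-cell terms -P(x,y)·log₂P(x,y):
  X=0: 0.48580, 0.00000, 0.20270, 0.20270
  X=1: 0.39197, 0.52566, 0.20270, 0.44717
  (cells with P = 0 contribute 0)
Sum of the 8 terms: H(X,Y) = 2.4587 bits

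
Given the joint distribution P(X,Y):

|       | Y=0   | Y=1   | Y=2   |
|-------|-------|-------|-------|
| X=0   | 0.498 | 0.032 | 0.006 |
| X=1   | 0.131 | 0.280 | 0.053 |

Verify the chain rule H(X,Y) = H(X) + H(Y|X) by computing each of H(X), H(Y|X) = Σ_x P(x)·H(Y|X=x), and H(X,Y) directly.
H(X) = 0.9963 bits, H(Y|X) = 0.8308 bits, H(X,Y) = 1.8270 bits

Marginal of X (row sums):
  P(X=0) = 0.498 + 0.032 + 0.006 = 0.536
  P(X=1) = 0.131 + 0.280 + 0.053 = 0.464
H(X) = -[0.536·log₂(0.536) + 0.464·log₂(0.464)]
  = 0.48224 + 0.51402 = 0.9963 bits

H(Y|X) = Σ_x P(x)·H(Y|X=x):
  X=0: P(X=0) = 0.536, P(Y|X=0) = (249/268, 4/67, 3/268) → H(Y|X=0) = 0.41387
  X=1: P(X=1) = 0.464, P(Y|X=1) = (131/464, 35/58, 53/464) → H(Y|X=1) = 1.31238
H(Y|X) = 0.536·0.41387 + 0.464·1.31238 = 0.8308 bits

H(X,Y) = -Σ_{x,y} P(x,y) log₂ P(x,y). Per-cell terms -P(x,y)·log₂P(x,y):
  X=0: 0.50088, 0.15891, 0.04428
  X=1: 0.38414, 0.51422, 0.22461
Sum of the 6 terms: H(X,Y) = 1.8270 bits

Chain rule check:
  H(X) + H(Y|X) = 0.9963 + 0.8308 = 1.8271 bits
  H(X,Y) = 1.8270 bits
✓ Chain rule verified (Δ = 0.0001 is 4-dp rounding noise: each of the three values was rounded independently).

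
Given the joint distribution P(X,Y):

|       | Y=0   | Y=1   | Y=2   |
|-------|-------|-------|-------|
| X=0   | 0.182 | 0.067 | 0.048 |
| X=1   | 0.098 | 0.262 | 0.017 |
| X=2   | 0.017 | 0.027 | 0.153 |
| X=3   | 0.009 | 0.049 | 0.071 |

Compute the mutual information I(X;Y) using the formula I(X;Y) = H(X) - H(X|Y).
0.4082 bits

I(X;Y) = H(X) - H(X|Y)

Marginal of X (row sums):
  P(X=0) = 0.182 + 0.067 + 0.048 = 0.297
  P(X=1) = 0.098 + 0.262 + 0.017 = 0.377
  P(X=2) = 0.017 + 0.027 + 0.153 = 0.197
  P(X=3) = 0.009 + 0.049 + 0.071 = 0.129
H(X) = -[0.297·log₂(0.297) + 0.377·log₂(0.377) + 0.197·log₂(0.197) + 0.129·log₂(0.129)]
  = 0.5202 + 0.5306 + 0.4617 + 0.3811 = 1.8936 bits

Marginal of Y (column sums):
  P(Y=0) = 0.182 + 0.098 + 0.017 + 0.009 = 0.306
  P(Y=1) = 0.067 + 0.262 + 0.027 + 0.049 = 0.405
  P(Y=2) = 0.048 + 0.017 + 0.153 + 0.071 = 0.289
H(X|Y) = Σ_y P(y)·H(X|Y=y):
  Y=0: P(Y=0) = 0.306, P(X|Y=0) = (91/153, 49/153, 1/18, 1/34) → H(X|Y=0) = 1.3532
  Y=1: P(Y=1) = 0.405, P(X|Y=1) = (67/405, 262/405, 1/15, 49/405) → H(X|Y=1) = 1.4650
  Y=2: P(Y=2) = 0.289, P(X|Y=2) = (48/289, 1/17, 9/17, 71/289) → H(X|Y=2) = 1.6539
H(X|Y) = 0.306·1.3532 + 0.405·1.4650 + 0.289·1.6539 = 1.4854 bits

I(X;Y) = H(X) - H(X|Y) = 1.8936 - 1.4854 = 0.4082 bits

Cross-check via I(X;Y) = H(X) + H(Y) - H(X,Y): computing H(Y) from the column sums and H(X,Y) from the 12 cells in the same way gives H(Y) = 1.5684 bits and H(X,Y) = 3.0538 bits, so
I(X;Y) = 1.8936 + 1.5684 - 3.0538 = 0.4082 bits ✓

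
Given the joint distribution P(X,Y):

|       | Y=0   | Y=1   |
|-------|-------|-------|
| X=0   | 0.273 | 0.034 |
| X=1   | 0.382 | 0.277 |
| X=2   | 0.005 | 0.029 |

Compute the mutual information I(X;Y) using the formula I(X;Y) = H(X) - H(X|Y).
0.1033 bits

I(X;Y) = H(X) - H(X|Y)

Marginal of X (row sums):
  P(X=0) = 0.273 + 0.034 = 0.307
  P(X=1) = 0.382 + 0.277 = 0.659
  P(X=2) = 0.005 + 0.029 = 0.034
H(X) = -[0.307·log₂(0.307) + 0.659·log₂(0.659) + 0.034·log₂(0.034)]
  = 0.5230 + 0.3965 + 0.1659 = 1.0854 bits

Marginal of Y (column sums):
  P(Y=0) = 0.273 + 0.382 + 0.005 = 0.660
  P(Y=1) = 0.034 + 0.277 + 0.029 = 0.340
H(X|Y) = Σ_y P(y)·H(X|Y=y):
  Y=0: P(Y=0) = 0.660, P(X|Y=0) = (91/220, 191/330, 1/132) → H(X|Y=0) = 1.0368
  Y=1: P(Y=1) = 0.340, P(X|Y=1) = (1/10, 277/340, 29/340) → H(X|Y=1) = 0.8760
H(X|Y) = 0.660·1.0368 + 0.340·0.8760 = 0.9821 bits

I(X;Y) = H(X) - H(X|Y) = 1.0854 - 0.9821 = 0.1033 bits

Cross-check via I(X;Y) = H(X) + H(Y) - H(X,Y): computing H(Y) from the column sums and H(X,Y) from the 6 cells in the same way gives H(Y) = 0.9248 bits and H(X,Y) = 1.9069 bits, so
I(X;Y) = 1.0854 + 0.9248 - 1.9069 = 0.1033 bits ✓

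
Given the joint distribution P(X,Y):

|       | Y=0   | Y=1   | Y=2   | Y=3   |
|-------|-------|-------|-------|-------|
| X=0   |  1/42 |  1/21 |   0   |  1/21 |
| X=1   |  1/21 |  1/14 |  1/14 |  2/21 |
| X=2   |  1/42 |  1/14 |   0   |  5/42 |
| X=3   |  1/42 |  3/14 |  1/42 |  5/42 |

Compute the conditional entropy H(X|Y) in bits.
1.7401 bits

H(X|Y) = H(X,Y) - H(Y)

H(X,Y) = -Σ_{x,y} P(x,y) log₂ P(x,y). Per-cell terms -P(x,y)·log₂P(x,y):
  X=0: 0.128389, 0.209158, 0.000000, 0.209158
  X=1: 0.209158, 0.271954, 0.271954, 0.323078
  X=2: 0.128389, 0.271954, 0.000000, 0.365523
  X=3: 0.128389, 0.476227, 0.128389, 0.365523
  (cells with P = 0 contribute 0)
Sum of the 16 terms: H(X,Y) = 3.48724 bits

Marginal of Y (column sums):
  P(Y=0) = 1/42 + 1/21 + 1/42 + 1/42 = 5/42
  P(Y=1) = 1/21 + 1/14 + 1/14 + 3/14 = 17/42
  P(Y=2) = 0 + 1/14 + 0 + 1/42 = 2/21
  P(Y=3) = 1/21 + 2/21 + 5/42 + 5/42 = 8/21
H(Y) = -[(5/42)·log₂(5/42) + (17/42)·log₂(17/42) + (2/21)·log₂(2/21) + (8/21)·log₂(8/21)]
  = 0.365523 + 0.528155 + 0.323078 + 0.530407 = 1.74716 bits

H(X|Y) = H(X,Y) - H(Y) = 3.48724 - 1.74716 = 1.7401 bits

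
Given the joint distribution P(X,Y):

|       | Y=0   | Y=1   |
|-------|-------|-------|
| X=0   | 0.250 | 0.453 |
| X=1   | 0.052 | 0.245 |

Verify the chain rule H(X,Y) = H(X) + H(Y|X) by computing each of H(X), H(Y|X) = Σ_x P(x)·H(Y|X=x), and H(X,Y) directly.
H(X) = 0.8776 bits, H(Y|X) = 0.8589 bits, H(X,Y) = 1.7365 bits

Marginal of X (row sums):
  P(X=0) = 0.250 + 0.453 = 0.703
  P(X=1) = 0.052 + 0.245 = 0.297
H(X) = -[0.703·log₂(0.703) + 0.297·log₂(0.297)]
  = 0.357408 + 0.520185 = 0.8776 bits

H(Y|X) = Σ_x P(x)·H(Y|X=x):
  X=0: P(X=0) = 0.703, P(Y|X=0) = (250/703, 453/703) → H(Y|X=0) = 0.938986
  X=1: P(X=1) = 0.297, P(Y|X=1) = (52/297, 245/297) → H(Y|X=1) = 0.669204
H(Y|X) = 0.703·0.938986 + 0.297·0.669204 = 0.8589 bits

H(X,Y) = -Σ_{x,y} P(x,y) log₂ P(x,y). Per-cell terms -P(x,y)·log₂P(x,y):
  X=0: 0.500000, 0.517515
  X=1: 0.221798, 0.497141
Sum of the 4 terms: H(X,Y) = 1.7365 bits

Chain rule check:
  H(X) + H(Y|X) = 0.8776 + 0.8589 = 1.7365 bits
  H(X,Y) = 1.7365 bits
✓ Chain rule verified.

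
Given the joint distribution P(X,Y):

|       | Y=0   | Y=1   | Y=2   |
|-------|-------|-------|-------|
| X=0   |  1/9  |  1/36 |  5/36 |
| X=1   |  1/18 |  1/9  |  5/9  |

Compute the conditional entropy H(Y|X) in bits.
1.0940 bits

H(Y|X) = H(X,Y) - H(X)

H(X,Y) = -Σ_{x,y} P(x,y) log₂ P(x,y). Per-cell terms -P(x,y)·log₂P(x,y):
  X=0: 0.3522, 0.1436, 0.3956
  X=1: 0.2317, 0.3522, 0.4711
Sum of the 6 terms: H(X,Y) = 1.9464 bits

Marginal of X (row sums):
  P(X=0) = 1/9 + 1/36 + 5/36 = 5/18
  P(X=1) = 1/18 + 1/9 + 5/9 = 13/18
H(X) = -[(5/18)·log₂(5/18) + (13/18)·log₂(13/18)]
  = 0.5133 + 0.3391 = 0.8524 bits

H(Y|X) = H(X,Y) - H(X) = 1.9464 - 0.8524 = 1.0940 bits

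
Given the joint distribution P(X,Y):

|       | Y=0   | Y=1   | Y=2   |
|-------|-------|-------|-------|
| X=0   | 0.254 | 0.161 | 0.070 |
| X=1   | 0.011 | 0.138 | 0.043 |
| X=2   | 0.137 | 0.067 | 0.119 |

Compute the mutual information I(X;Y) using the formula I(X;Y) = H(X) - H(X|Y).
0.1627 bits

I(X;Y) = H(X) - H(X|Y)

Marginal of X (row sums):
  P(X=0) = 0.254 + 0.161 + 0.070 = 0.485
  P(X=1) = 0.011 + 0.138 + 0.043 = 0.192
  P(X=2) = 0.137 + 0.067 + 0.119 = 0.323
H(X) = -[0.485·log₂(0.485) + 0.192·log₂(0.192) + 0.323·log₂(0.323)]
  = 0.50631 + 0.45712 + 0.52662 = 1.49005 bits

Marginal of Y (column sums):
  P(Y=0) = 0.254 + 0.011 + 0.137 = 0.402
  P(Y=1) = 0.161 + 0.138 + 0.067 = 0.366
  P(Y=2) = 0.070 + 0.043 + 0.119 = 0.232
H(X|Y) = Σ_y P(y)·H(X|Y=y):
  Y=0: P(Y=0) = 0.402, P(X|Y=0) = (127/201, 11/402, 137/402) → H(X|Y=0) = 1.08983
  Y=1: P(Y=1) = 0.366, P(X|Y=1) = (161/366, 23/61, 67/366) → H(X|Y=1) = 1.50018
  Y=2: P(Y=2) = 0.232, P(X|Y=2) = (35/116, 43/232, 119/232) → H(X|Y=2) = 1.46633
H(X|Y) = 0.402·1.08983 + 0.366·1.50018 + 0.232·1.46633 = 1.32737 bits

I(X;Y) = H(X) - H(X|Y) = 1.49005 - 1.32737 = 0.1627 bits

Cross-check via I(X;Y) = H(X) + H(Y) - H(X,Y): computing H(Y) from the column sums and H(X,Y) from the 9 cells in the same way gives H(Y) = 1.54826 bits and H(X,Y) = 2.87563 bits, so
I(X;Y) = 1.49005 + 1.54826 - 2.87563 = 0.1627 bits ✓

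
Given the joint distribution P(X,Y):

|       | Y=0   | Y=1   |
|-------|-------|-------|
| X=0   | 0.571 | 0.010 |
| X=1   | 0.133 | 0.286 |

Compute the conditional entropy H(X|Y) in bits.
0.5553 bits

H(X|Y) = H(X,Y) - H(Y)

H(X,Y) = -Σ_{x,y} P(x,y) log₂ P(x,y). Per-cell terms -P(x,y)·log₂P(x,y):
  X=0: 0.4616177, 0.0664386
  X=1: 0.3870967, 0.5164911
Sum of the 4 terms: H(X,Y) = 1.431644 bits

Marginal of Y (column sums):
  P(Y=0) = 0.571 + 0.133 = 0.704
  P(Y=1) = 0.010 + 0.286 = 0.296
H(Y) = -[0.704·log₂(0.704) + 0.296·log₂(0.296)]
  = 0.3564723 + 0.5198740 = 0.876346 bits

H(X|Y) = H(X,Y) - H(Y) = 1.431644 - 0.876346 = 0.5553 bits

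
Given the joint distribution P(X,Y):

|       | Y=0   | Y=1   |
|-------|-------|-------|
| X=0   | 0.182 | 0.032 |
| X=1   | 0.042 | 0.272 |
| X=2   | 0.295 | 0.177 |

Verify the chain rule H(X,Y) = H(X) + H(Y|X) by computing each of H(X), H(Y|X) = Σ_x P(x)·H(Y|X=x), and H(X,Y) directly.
H(X) = 1.5120 bits, H(Y|X) = 0.7590 bits, H(X,Y) = 2.2710 bits

Marginal of X (row sums):
  P(X=0) = 0.182 + 0.032 = 0.214
  P(X=1) = 0.042 + 0.272 = 0.314
  P(X=2) = 0.295 + 0.177 = 0.472
H(X) = -[0.214·log₂(0.214) + 0.314·log₂(0.314) + 0.472·log₂(0.472)]
  = 0.47600 + 0.52475 + 0.51124 = 1.5120 bits

H(Y|X) = Σ_x P(x)·H(Y|X=x):
  X=0: P(X=0) = 0.214, P(Y|X=0) = (91/107, 16/107) → H(Y|X=0) = 0.60867
  X=1: P(X=1) = 0.314, P(Y|X=1) = (21/157, 136/157) → H(Y|X=1) = 0.56766
  X=2: P(X=2) = 0.472, P(Y|X=2) = (5/8, 3/8) → H(Y|X=2) = 0.95443
H(Y|X) = 0.214·0.60867 + 0.314·0.56766 + 0.472·0.95443 = 0.7590 bits

H(X,Y) = -Σ_{x,y} P(x,y) log₂ P(x,y). Per-cell terms -P(x,y)·log₂P(x,y):
  X=0: 0.44735, 0.15891
  X=1: 0.19209, 0.51090
  X=2: 0.51956, 0.44218
Sum of the 6 terms: H(X,Y) = 2.2710 bits

Chain rule check:
  H(X) + H(Y|X) = 1.5120 + 0.7590 = 2.2710 bits
  H(X,Y) = 2.2710 bits
✓ Chain rule verified.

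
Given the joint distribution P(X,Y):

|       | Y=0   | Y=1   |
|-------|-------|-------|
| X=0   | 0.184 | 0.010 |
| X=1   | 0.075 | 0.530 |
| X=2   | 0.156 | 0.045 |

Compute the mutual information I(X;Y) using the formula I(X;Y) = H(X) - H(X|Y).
0.4409 bits

I(X;Y) = H(X) - H(X|Y)

Marginal of X (row sums):
  P(X=0) = 0.184 + 0.010 = 0.194
  P(X=1) = 0.075 + 0.530 = 0.605
  P(X=2) = 0.156 + 0.045 = 0.201
H(X) = -[0.194·log₂(0.194) + 0.605·log₂(0.605) + 0.201·log₂(0.201)]
  = 0.45898 + 0.43862 + 0.46526 = 1.36286 bits

Marginal of Y (column sums):
  P(Y=0) = 0.184 + 0.075 + 0.156 = 0.415
  P(Y=1) = 0.010 + 0.530 + 0.045 = 0.585
H(X|Y) = Σ_y P(y)·H(X|Y=y):
  Y=0: P(Y=0) = 0.415, P(X|Y=0) = (184/415, 15/83, 156/415) → H(X|Y=0) = 1.49692
  Y=1: P(Y=1) = 0.585, P(X|Y=1) = (2/117, 106/117, 1/13) → H(X|Y=1) = 0.51405
H(X|Y) = 0.415·1.49692 + 0.585·0.51405 = 0.92194 bits

I(X;Y) = H(X) - H(X|Y) = 1.36286 - 0.92194 = 0.4409 bits

Cross-check via I(X;Y) = H(X) + H(Y) - H(X,Y): computing H(Y) from the column sums and H(X,Y) from the 6 cells in the same way gives H(Y) = 0.97905 bits and H(X,Y) = 1.90099 bits, so
I(X;Y) = 1.36286 + 0.97905 - 1.90099 = 0.4409 bits ✓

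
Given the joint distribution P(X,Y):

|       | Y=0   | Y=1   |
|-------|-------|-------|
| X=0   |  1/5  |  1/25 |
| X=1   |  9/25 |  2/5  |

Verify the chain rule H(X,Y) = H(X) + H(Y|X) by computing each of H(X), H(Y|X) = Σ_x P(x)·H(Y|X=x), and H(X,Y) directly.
H(X) = 0.7950 bits, H(Y|X) = 0.9145 bits, H(X,Y) = 1.7095 bits

Marginal of X (row sums):
  P(X=0) = 1/5 + 1/25 = 6/25
  P(X=1) = 9/25 + 2/5 = 19/25
H(X) = -[(6/25)·log₂(6/25) + (19/25)·log₂(19/25)]
  = 0.49413 + 0.30091 = 0.7950 bits

H(Y|X) = Σ_x P(x)·H(Y|X=x):
  X=0: P(X=0) = 6/25, P(Y|X=0) = (5/6, 1/6) → H(Y|X=0) = 0.65002
  X=1: P(X=1) = 19/25, P(Y|X=1) = (9/19, 10/19) → H(Y|X=1) = 0.99800
H(Y|X) = (6/25)·0.65002 + (19/25)·0.99800 = 0.9145 bits

H(X,Y) = -Σ_{x,y} P(x,y) log₂ P(x,y). Per-cell terms -P(x,y)·log₂P(x,y):
  X=0: 0.46439, 0.18575
  X=1: 0.53062, 0.52877
Sum of the 4 terms: H(X,Y) = 1.7095 bits

Chain rule check:
  H(X) + H(Y|X) = 0.7950 + 0.9145 = 1.7095 bits
  H(X,Y) = 1.7095 bits
✓ Chain rule verified.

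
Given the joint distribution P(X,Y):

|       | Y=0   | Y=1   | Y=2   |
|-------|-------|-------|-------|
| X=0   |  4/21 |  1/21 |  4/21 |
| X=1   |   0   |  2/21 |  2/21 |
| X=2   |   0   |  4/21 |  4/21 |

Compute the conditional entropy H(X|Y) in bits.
1.1843 bits

H(X|Y) = H(X,Y) - H(Y)

H(X,Y) = -Σ_{x,y} P(x,y) log₂ P(x,y). Per-cell terms -P(x,y)·log₂P(x,y):
  X=0: 0.45568, 0.20916, 0.45568
  X=1: 0.00000, 0.32308, 0.32308
  X=2: 0.00000, 0.45568, 0.45568
  (cells with P = 0 contribute 0)
Sum of the 9 terms: H(X,Y) = 2.6780 bits

Marginal of Y (column sums):
  P(Y=0) = 4/21 + 0 + 0 = 4/21
  P(Y=1) = 1/21 + 2/21 + 4/21 = 1/3
  P(Y=2) = 4/21 + 2/21 + 4/21 = 10/21
H(Y) = -[(4/21)·log₂(4/21) + (1/3)·log₂(1/3) + (10/21)·log₂(10/21)]
  = 0.45568 + 0.52832 + 0.50971 = 1.4937 bits

H(X|Y) = H(X,Y) - H(Y) = 2.6780 - 1.4937 = 1.1843 bits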